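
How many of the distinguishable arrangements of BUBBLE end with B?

Fix B in the last position and arrange the remaining 5 letters.
Those 5 letters have B appearing twice, giving (5)!/(2!) = 60.

60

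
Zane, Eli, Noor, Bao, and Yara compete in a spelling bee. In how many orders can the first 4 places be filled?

This is an ordered selection of 4 from 5: P(5,4).
That gives 5 × 4 × 3 × 2 = 120.

120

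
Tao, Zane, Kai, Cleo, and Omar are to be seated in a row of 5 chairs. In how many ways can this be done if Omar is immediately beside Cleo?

48

Place the 3 others and the Omar-Cleo pair as 4 objects in a line; the pair has 2 internal arrangements.
That gives 2 × 4! = 2 × 24 = 48.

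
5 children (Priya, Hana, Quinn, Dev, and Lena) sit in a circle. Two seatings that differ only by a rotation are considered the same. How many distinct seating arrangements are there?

24

Seat Priya anywhere (absorbing the rotational symmetry), then permute the other 4: (4)! = 24.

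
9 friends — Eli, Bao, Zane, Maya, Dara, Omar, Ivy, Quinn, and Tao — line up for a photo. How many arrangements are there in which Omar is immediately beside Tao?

80640

Glue Omar and Tao into one block (2 internal orders), leaving 8 units to arrange in a row.
That gives 2 × 8! = 2 × 40320 = 80640.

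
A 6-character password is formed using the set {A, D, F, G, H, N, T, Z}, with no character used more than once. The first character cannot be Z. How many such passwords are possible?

17640

The first character has 8−1 = 7 choices (anything except Z).
The remaining 5 characters are filled from the other 7 symbols without repetition: 7 × 6 × 5 × 4 × 3 = 2520.
Total: 7 × 2520 = 17640.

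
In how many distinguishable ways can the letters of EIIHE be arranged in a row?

30

The 5 letters of EIIHE have repeats: E appearing twice and I appearing twice.
So there are 5! / (2!·2!) = 30 distinguishable arrangements.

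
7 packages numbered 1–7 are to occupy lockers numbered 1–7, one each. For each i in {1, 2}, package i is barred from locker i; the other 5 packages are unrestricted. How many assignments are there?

3720

Let Aᵢ (for i ∈ {1, 2}) be the placements that put package i in its forbidden locker. Any j of these fix j positions, leaving (7−j)! ways to fill the rest, and there are C(2,j) ways to pick which j.
By inclusion–exclusion, the number of valid placements is Σ_{j=0}^{2} (−1)^j C(2,j)·(7−j)!.
Computing: 5040 − 1440 + 120 = 3720.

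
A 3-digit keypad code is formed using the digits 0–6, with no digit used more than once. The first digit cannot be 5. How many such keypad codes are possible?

180

The first digit has 7−1 = 6 choices (anything except 5).
The remaining 2 digits are filled from the other 6 symbols without repetition: 6 × 5 = 30.
Total: 6 × 30 = 180.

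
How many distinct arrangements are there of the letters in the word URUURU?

URUURU has 6 letters with R appearing twice and U appearing 4 times.
So there are 6! / (4!·2!) = 15 distinguishable arrangements.

15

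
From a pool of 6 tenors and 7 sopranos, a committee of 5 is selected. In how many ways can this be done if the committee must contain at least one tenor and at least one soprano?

Total 5-person selections from all 13: C(13,5) = 1287.
Selections missing a whole group: no tenors → C(7,5) = 21; no sopranos → C(6,5) = 6.
Both groups omitted at once is impossible, so 1287 − 27 = 1260.

1260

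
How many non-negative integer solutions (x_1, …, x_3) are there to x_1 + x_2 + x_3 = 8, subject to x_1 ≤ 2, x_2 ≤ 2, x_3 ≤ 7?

8

Without the upper bounds there are C(10,2) = 45 ways to split 8 among 3 variables.
Subtract solutions that violate a single cap (substitute x_i' = x_i − (cap_i+1)): x_1 ≥ 3 gives C(7,2) = 21; x_2 ≥ 3 gives C(7,2) = 21; x_3 ≥ 8 gives C(2,2) = 1. Together 43.
Add back pairs where two caps are both exceeded: 6 + 0 + 0 = 6.
By inclusion–exclusion the count is 45 − 43 + 6 = 8.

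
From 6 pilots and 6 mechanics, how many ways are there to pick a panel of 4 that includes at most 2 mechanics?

360

Split by how many mechanics are chosen (0 through 2).
Sum: C(6,0)·C(6,4) + C(6,1)·C(6,3) + C(6,2)·C(6,2) = 15 + 120 + 225 = 360.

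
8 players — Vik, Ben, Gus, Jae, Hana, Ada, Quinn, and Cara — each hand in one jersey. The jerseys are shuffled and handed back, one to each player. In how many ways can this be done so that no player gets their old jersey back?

14833

Count assignments avoiding every fixed point. For any j of the 8 players fixed to their old jersey, the other 8−j can be arranged in (8−j)! ways.
By inclusion–exclusion this is Σ_{j=0}^{8} (−1)^j C(8,j)·(8−j)!.
Computing: 40320 − 40320 + 20160 − 6720 + 1680 − 336 + 56 − 8 + 1 = 14833.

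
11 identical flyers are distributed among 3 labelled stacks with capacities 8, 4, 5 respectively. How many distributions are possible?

By stars and bars, unrestricted non-negative solutions to x_1+…+x_3 = 11 number C(11+2,2) = 78.
Subtract solutions that violate a single cap (substitute x_i' = x_i − (cap_i+1)): x_1 ≥ 9 gives C(4,2) = 6; x_2 ≥ 5 gives C(8,2) = 28; x_3 ≥ 6 gives C(7,2) = 21. Together 55.
Add back pairs where two caps are both exceeded: 0 + 0 + 1 = 1.
By inclusion–exclusion the count is 78 − 55 + 1 = 24.

24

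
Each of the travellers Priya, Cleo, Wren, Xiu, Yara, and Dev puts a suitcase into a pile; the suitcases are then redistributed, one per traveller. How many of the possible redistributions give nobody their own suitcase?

This is the derangement count D_6: permutations of 6 items with no fixed point.
By inclusion–exclusion this is Σ_{j=0}^{6} (−1)^j C(6,j)·(6−j)!.
Computing: 720 − 720 + 360 − 120 + 30 − 6 + 1 = 265.

265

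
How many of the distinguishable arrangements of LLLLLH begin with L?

Fix L in the first position and arrange the remaining 5 letters.
Those 5 letters have L appearing 4 times, giving (5)!/(4!) = 5.

5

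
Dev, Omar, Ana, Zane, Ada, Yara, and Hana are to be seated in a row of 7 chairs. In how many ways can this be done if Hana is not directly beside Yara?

3600

Of the 7! = 5040 arrangements, those with Hana and Yara adjacent number 2 × 6! = 1440 (treat the pair as a block with 2 internal orders).
Complementary counting: 5040 − 1440 = 3600.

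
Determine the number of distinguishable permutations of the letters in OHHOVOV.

210

OHHOVOV has 7 letters with H appearing twice, O appearing 3 times, and V appearing twice.
So there are 7! / (3!·2!·2!) = 210 distinguishable arrangements.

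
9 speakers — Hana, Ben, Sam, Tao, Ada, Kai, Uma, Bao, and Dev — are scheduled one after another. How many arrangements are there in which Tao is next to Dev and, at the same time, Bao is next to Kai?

20160

Treat {Tao,Dev} as one block (2 orders) and {Bao,Kai} as another (2 orders).
That leaves 7 units to arrange: 2 × 2 × 7! = 4 × 5040 = 20160.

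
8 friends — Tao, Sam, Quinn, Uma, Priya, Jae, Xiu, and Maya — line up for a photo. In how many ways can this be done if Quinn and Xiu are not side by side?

Of the 8! = 40320 arrangements, those with Quinn and Xiu adjacent number 2 × 7! = 10080 (treat the pair as a block with 2 internal orders).
Complementary counting: 40320 − 10080 = 30240.

30240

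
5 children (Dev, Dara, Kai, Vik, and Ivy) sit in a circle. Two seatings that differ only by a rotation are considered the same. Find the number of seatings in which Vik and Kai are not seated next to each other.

12

Without the restriction there are (4)! = 24 seatings.
Those with Vik next to Kai: fuse the pair into one unit and seat 4 units around a circle — 2·(3)! = 12.
Subtracting, 24 − 12 = 12.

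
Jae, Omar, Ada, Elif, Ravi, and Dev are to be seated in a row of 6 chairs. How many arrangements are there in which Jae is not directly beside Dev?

480

There are 6! = 720 arrangements in all. If Jae and Dev are adjacent, merging them into one block gives 2·(5)! = 240 arrangements.
Complementary counting: 720 − 240 = 480.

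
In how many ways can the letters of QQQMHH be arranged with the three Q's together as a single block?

Treat the 3 copies of Q as a single block. The multiset to arrange is then {QQQ, H, H, M}, 4 items in all.
That gives (4)!/(2!) = 12 arrangements.

12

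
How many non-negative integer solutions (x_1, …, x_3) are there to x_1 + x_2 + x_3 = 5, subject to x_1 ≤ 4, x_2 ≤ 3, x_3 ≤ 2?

11

Without the upper bounds there are C(7,2) = 21 ways to split 5 among 3 variables.
Subtract solutions that violate a single cap (substitute x_i' = x_i − (cap_i+1)): x_1 ≥ 5 gives C(2,2) = 1; x_2 ≥ 4 gives C(3,2) = 3; x_3 ≥ 3 gives C(4,2) = 6. Together 10.
No two caps can be exceeded simultaneously, so the pair terms are all 0.
By inclusion–exclusion the count is 21 − 10 + 0 = 11.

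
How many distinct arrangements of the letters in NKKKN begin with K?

Fix K in the first position and arrange the remaining 4 letters.
Those 4 letters have K appearing twice and N appearing twice, giving (4)!/(2!·2!) = 6.

6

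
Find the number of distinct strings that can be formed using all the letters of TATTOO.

60

The 6 letters of TATTOO have repeats: O appearing twice and T appearing 3 times.
Dividing 6! = 720 by 3!·2! = 12 for the repeated letters gives 60.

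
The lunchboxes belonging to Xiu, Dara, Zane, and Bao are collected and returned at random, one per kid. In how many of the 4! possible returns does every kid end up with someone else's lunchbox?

This is the derangement count D_4: permutations of 4 items with no fixed point.
By inclusion–exclusion this is Σ_{j=0}^{4} (−1)^j C(4,j)·(4−j)!.
Computing: 24 − 24 + 12 − 4 + 1 = 9.

9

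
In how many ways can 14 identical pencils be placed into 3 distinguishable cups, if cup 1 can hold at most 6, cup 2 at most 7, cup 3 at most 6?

By stars and bars, unrestricted non-negative solutions to x_1+…+x_3 = 14 number C(14+2,2) = 120.
Subtract solutions that violate a single cap (substitute x_i' = x_i − (cap_i+1)): x_1 ≥ 7 gives C(9,2) = 36; x_2 ≥ 8 gives C(8,2) = 28; x_3 ≥ 7 gives C(9,2) = 36. Together 100.
Add back pairs where two caps are both exceeded: 0 + 1 + 0 = 1.
By inclusion–exclusion the count is 120 − 100 + 1 = 21.

21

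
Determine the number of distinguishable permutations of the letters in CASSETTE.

CASSETTE has 8 letters with E appearing twice, S appearing twice, and T appearing twice.
So there are 8! / (2!·2!·2!) = 5040 distinguishable arrangements.

5040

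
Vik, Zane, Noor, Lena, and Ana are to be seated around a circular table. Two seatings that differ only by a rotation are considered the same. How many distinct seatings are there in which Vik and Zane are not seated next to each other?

12

Without the restriction there are (4)! = 24 seatings.
Those with Vik next to Zane: fuse the pair into one unit and seat 4 units around a circle — 2·(3)! = 12.
Subtracting, 24 − 12 = 12.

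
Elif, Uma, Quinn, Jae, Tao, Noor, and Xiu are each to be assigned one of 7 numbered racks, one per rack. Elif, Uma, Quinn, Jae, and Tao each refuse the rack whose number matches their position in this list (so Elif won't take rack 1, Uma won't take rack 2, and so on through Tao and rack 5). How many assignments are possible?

2428

Let Aᵢ (for 1 ≤ i ≤ 5) be the placements that put person i in their forbidden rack. Any j of these fix j positions, leaving (7−j)! ways to fill the rest, and there are C(5,j) ways to pick which j.
By inclusion–exclusion, the number of valid placements is Σ_{j=0}^{5} (−1)^j C(5,j)·(7−j)!.
Computing: 5040 − 3600 + 1200 − 240 + 30 − 2 = 2428.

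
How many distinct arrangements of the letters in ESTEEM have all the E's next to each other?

24

Treat the 3 copies of E as a single block. The multiset to arrange is then {EEE, M, S, T}, 4 items in all.
All 4 items are distinct, so there are (4)! = 24 arrangements.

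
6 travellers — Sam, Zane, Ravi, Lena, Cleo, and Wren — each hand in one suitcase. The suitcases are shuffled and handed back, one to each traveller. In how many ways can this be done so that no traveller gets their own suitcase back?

265

This is the derangement count D_6: permutations of 6 items with no fixed point.
By inclusion–exclusion this is Σ_{j=0}^{6} (−1)^j C(6,j)·(6−j)!.
Computing: 720 − 720 + 360 − 120 + 30 − 6 + 1 = 265.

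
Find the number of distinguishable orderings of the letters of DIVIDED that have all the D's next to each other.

Treat the 3 copies of D as a single block. The multiset to arrange is then {DDD, E, I, I, V}, 5 items in all.
That gives (5)!/(2!) = 60 arrangements.

60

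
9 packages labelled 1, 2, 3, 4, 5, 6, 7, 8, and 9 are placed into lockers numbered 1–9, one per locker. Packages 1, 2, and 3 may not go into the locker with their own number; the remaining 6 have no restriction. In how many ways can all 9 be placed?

256320

Let Aᵢ (for i ∈ {1, 2, 3}) be the placements that put package i in its forbidden locker. Any j of these fix j positions, leaving (9−j)! ways to fill the rest, and there are C(3,j) ways to pick which j.
By inclusion–exclusion, the number of valid placements is Σ_{j=0}^{3} (−1)^j C(3,j)·(9−j)!.
Computing: 362880 − 120960 + 15120 − 720 = 256320.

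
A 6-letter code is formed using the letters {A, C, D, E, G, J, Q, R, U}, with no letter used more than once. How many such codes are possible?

With no repetition, fill the 6 letters in order: 9 choices, then 8, down to 4.
9 × 8 × 7 × 6 × 5 × 4 = 60480.

60480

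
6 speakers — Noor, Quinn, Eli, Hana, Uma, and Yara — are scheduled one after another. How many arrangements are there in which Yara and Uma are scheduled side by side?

Place the 4 others and the Yara-Uma pair as 5 objects in a line; the pair has 2 internal arrangements.
So the count is 2·(5)! = 240.

240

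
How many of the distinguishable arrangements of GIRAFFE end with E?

With the last slot taken by E, it remains to arrange the other 6 letters (GIRAFF).
Those 6 letters have F appearing twice, giving (6)!/(2!) = 360.

360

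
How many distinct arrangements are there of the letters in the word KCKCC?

10

KCKCC has 5 letters with C appearing 3 times and K appearing twice.
Dividing 5! = 120 by 3!·2! = 12 for the repeated letters gives 10.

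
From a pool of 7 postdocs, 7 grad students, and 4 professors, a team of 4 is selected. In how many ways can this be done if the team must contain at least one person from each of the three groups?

1470

Total 4-person selections from all 18: C(18,4) = 3060.
Subtract selections that omit an entire group: no postdocs → C(11,4) = 330; no grad students → C(11,4) = 330; no professors → C(14,4) = 1001.
Add back selections omitting two groups (i.e. drawn from a single group): C(7,4) + C(7,4) + C(4,4) = 71.
By inclusion–exclusion: 3060 − 1661 + 71 = 1470.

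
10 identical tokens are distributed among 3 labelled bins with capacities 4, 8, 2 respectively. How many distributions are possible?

12

By stars and bars, unrestricted non-negative solutions to x_1+…+x_3 = 10 number C(10+2,2) = 66.
Subtract solutions that violate a single cap (substitute x_i' = x_i − (cap_i+1)): x_1 ≥ 5 gives C(7,2) = 21; x_2 ≥ 9 gives C(3,2) = 3; x_3 ≥ 3 gives C(9,2) = 36. Together 60.
Add back pairs where two caps are both exceeded: 0 + 6 + 0 = 6.
By inclusion–exclusion the count is 66 − 60 + 6 = 12.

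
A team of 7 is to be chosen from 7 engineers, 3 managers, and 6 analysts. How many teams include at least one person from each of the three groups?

With no constraint there are C(16,7) = 11440 possible selections.
Subtract selections that omit an entire group: no engineers → C(9,7) = 36; no managers → C(13,7) = 1716; no analysts → C(10,7) = 120.
Add back selections omitting two groups (i.e. drawn from a single group): C(7,7) + C(3,7) + C(6,7) = 1.
By inclusion–exclusion: 11440 − 1872 + 1 = 9569.

9569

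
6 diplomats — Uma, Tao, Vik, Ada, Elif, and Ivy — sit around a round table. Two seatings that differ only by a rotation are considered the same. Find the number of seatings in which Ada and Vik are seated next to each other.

48

Treat {Ada, Vik} as one unit (2 internal orders) and seat the resulting 5 units around the table: (4)! circular arrangements.
So 2 × (4)! = 2 × 24 = 48.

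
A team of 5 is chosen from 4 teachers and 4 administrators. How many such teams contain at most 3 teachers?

Split by how many teachers are chosen (0 through 3).
Sum: C(4,0)·C(4,5) + C(4,1)·C(4,4) + C(4,2)·C(4,3) + C(4,3)·C(4,2) = 0 + 4 + 24 + 24 = 52.

52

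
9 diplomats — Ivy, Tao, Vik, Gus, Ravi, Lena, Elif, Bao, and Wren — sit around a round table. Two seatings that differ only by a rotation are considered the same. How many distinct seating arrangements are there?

40320

Seat Ivy anywhere (absorbing the rotational symmetry), then permute the other 8: (8)! = 40320.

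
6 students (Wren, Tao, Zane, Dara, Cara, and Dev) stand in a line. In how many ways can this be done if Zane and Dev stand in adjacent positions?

Treat {Zane, Dev} as a single unit. There are 5 units to order, and the pair itself can be ordered 2 ways.
That gives 2 × 5! = 2 × 120 = 240.

240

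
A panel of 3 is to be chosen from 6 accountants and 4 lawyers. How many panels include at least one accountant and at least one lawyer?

96

Unrestricted: C(10,3) = 120 ways to pick any 3 of the 10.
Selections missing a whole group: no accountants → C(4,3) = 4; no lawyers → C(6,3) = 20.
Both groups omitted at once is impossible, so 120 − 24 = 96.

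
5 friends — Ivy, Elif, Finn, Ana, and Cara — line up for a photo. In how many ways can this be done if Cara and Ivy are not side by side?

72

There are 5! = 120 arrangements in all. If Cara and Ivy are adjacent, merging them into one block gives 2·(4)! = 48 arrangements.
So 120 − 48 = 72 arrangements keep them apart.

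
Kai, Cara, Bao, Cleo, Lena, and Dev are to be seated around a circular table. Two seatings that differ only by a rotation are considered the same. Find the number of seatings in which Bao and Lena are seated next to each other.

Treat {Bao, Lena} as one unit (2 internal orders) and seat the resulting 5 units around the table: (4)! circular arrangements.
So 2 × (4)! = 2 × 24 = 48.

48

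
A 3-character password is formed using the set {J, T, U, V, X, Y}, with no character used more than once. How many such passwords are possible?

Choose and order 3 of the 6 symbols: the first character has 6 options, the next 5, then 4.
That product is 6 × 5 × 4 = 120.

120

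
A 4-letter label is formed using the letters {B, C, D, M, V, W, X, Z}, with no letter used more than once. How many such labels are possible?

Choose and order 4 of the 8 symbols: the first letter has 8 options, the next 7, then 6, 5.
8 × 7 × 6 × 5 = 1680.

1680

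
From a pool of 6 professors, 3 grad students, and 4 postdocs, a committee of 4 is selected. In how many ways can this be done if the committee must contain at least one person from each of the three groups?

Total 4-person selections from all 13: C(13,4) = 715.
Subtract selections that omit an entire group: no professors → C(7,4) = 35; no grad students → C(10,4) = 210; no postdocs → C(9,4) = 126.
Add back selections omitting two groups (i.e. drawn from a single group): C(6,4) + C(3,4) + C(4,4) = 16.
By inclusion–exclusion: 715 − 371 + 16 = 360.

360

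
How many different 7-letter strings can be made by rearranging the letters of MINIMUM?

420

MINIMUM has 7 letters with I appearing twice and M appearing 3 times.
So there are 7! / (3!·2!) = 420 distinguishable arrangements.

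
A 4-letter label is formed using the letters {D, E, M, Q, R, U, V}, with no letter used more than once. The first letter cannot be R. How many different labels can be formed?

720

The first letter has 7−1 = 6 choices (anything except R).
The remaining 3 letters are filled from the other 6 symbols without repetition: 6 × 5 × 4 = 120.
Total: 6 × 120 = 720.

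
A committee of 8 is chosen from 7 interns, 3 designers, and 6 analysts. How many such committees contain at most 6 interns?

Split by how many interns are chosen (0 through 6).
Sum: C(7,0)·C(9,8) + C(7,1)·C(9,7) + C(7,2)·C(9,6) + C(7,3)·C(9,5) + C(7,4)·C(9,4) + C(7,5)·C(9,3) + C(7,6)·C(9,2) = 9 + 252 + 1764 + 4410 + 4410 + 1764 + 252 = 12861.

12861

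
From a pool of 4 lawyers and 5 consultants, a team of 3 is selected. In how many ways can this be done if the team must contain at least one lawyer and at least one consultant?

70

Total 3-person selections from all 9: C(9,3) = 84.
Selections missing a whole group: no lawyers → C(5,3) = 10; no consultants → C(4,3) = 4.
Both groups omitted at once is impossible, so 84 − 14 = 70.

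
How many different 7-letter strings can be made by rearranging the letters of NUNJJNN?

The 7 letters of NUNJJNN have repeats: J appearing twice and N appearing 4 times.
So there are 7! / (4!·2!) = 105 distinguishable arrangements.

105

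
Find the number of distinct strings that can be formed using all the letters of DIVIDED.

420

The 7 letters of DIVIDED have repeats: D appearing 3 times and I appearing twice.
The number of distinct arrangements is 7!/(3!·2!) = 5040/12 = 420.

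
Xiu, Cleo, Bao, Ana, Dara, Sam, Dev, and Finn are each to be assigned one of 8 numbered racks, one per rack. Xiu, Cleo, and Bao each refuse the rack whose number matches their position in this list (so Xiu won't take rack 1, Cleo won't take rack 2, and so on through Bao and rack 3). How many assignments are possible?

27240

Let Aᵢ (for i ∈ {1, 2, 3}) be the placements that put person i in their forbidden rack. Any j of these fix j positions, leaving (8−j)! ways to fill the rest, and there are C(3,j) ways to pick which j.
By inclusion–exclusion, the number of valid placements is Σ_{j=0}^{3} (−1)^j C(3,j)·(8−j)!.
Computing: 40320 − 15120 + 2160 − 120 = 27240.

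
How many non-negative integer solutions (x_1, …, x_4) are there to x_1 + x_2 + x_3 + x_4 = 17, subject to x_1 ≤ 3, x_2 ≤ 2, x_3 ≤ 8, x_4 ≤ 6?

10

By stars and bars, unrestricted non-negative solutions to x_1+…+x_4 = 17 number C(17+3,3) = 1140.
Subtract solutions that violate a single cap (substitute x_i' = x_i − (cap_i+1)): x_1 ≥ 4 gives C(16,3) = 560; x_2 ≥ 3 gives C(17,3) = 680; x_3 ≥ 9 gives C(11,3) = 165; x_4 ≥ 7 gives C(13,3) = 286. Together 1691.
Add back pairs where two caps are both exceeded: 286 + 35 + 84 + 56 + 120 + 4 = 585.
Subtract triples: 4 + 20 + 0 + 0 = 24.
By inclusion–exclusion the count is 1140 − 1691 + 585 − 24 = 10.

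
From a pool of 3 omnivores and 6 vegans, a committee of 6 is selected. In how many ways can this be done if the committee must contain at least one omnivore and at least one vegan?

Unrestricted: C(9,6) = 84 ways to pick any 6 of the 9.
Subtract selections that omit an entire group: no omnivores → C(6,6) = 1; no vegans → C(3,6) = 0.
Both groups omitted at once is impossible, so 84 − 1 = 83.

83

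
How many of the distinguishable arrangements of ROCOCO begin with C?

With the first slot taken by C, it remains to arrange the other 5 letters (ROOCO).
Those 5 letters have O appearing 3 times, giving (5)!/(3!) = 20.

20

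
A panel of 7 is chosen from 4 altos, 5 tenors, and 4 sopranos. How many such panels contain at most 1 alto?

372

Split by how many altos are chosen (0 through 1).
Sum: C(4,0)·C(9,7) + C(4,1)·C(9,6) = 36 + 336 = 372.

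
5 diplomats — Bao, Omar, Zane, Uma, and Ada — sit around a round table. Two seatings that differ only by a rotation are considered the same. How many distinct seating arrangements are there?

24

Seat Bao anywhere (absorbing the rotational symmetry), then permute the other 4: (4)! = 24.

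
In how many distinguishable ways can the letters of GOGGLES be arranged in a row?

The 7 letters of GOGGLES have repeats: G appearing 3 times.
Dividing 7! = 5040 by 3! = 6 for the repeated letters gives 840.

840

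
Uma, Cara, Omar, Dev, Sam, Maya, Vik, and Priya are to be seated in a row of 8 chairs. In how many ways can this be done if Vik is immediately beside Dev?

Glue Vik and Dev into one block (2 internal orders), leaving 7 units to arrange in a row.
So the count is 2·(7)! = 10080.

10080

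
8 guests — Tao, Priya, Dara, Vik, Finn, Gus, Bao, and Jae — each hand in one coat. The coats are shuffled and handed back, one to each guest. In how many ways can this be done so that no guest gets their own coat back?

Count assignments avoiding every fixed point. For any j of the 8 guests fixed to their own coat, the other 8−j can be arranged in (8−j)! ways.
By inclusion–exclusion this is Σ_{j=0}^{8} (−1)^j C(8,j)·(8−j)!.
Computing: 40320 − 40320 + 20160 − 6720 + 1680 − 336 + 56 − 8 + 1 = 14833.

14833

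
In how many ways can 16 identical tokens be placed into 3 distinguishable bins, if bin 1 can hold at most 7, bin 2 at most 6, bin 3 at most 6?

10

By stars and bars, unrestricted non-negative solutions to x_1+…+x_3 = 16 number C(16+2,2) = 153.
Subtract solutions that violate a single cap (substitute x_i' = x_i − (cap_i+1)): x_1 ≥ 8 gives C(10,2) = 45; x_2 ≥ 7 gives C(11,2) = 55; x_3 ≥ 7 gives C(11,2) = 55. Together 155.
Add back pairs where two caps are both exceeded: 3 + 3 + 6 = 12.
By inclusion–exclusion the count is 153 − 155 + 12 = 10.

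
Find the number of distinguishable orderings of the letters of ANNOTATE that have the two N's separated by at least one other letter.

3780

Total arrangements of ANNOTATE: 8!/(2!·2!·2!) = 5040.
Arrangements with the N's together: treat NN as one letter, giving (7)!/(2!·2!) = 1260.
Hence 5040 − 1260 = 3780.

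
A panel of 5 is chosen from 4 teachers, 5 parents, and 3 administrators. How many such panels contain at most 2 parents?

546

Split by how many parents are chosen (0 through 2).
Sum: C(5,0)·C(7,5) + C(5,1)·C(7,4) + C(5,2)·C(7,3) = 21 + 175 + 350 = 546.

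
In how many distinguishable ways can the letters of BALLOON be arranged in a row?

1260

The 7 letters of BALLOON have repeats: L appearing twice and O appearing twice.
Dividing 7! = 5040 by 2!·2! = 4 for the repeated letters gives 1260.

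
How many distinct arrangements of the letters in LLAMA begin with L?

Fix L in the first position and arrange the remaining 4 letters.
Those 4 letters have A appearing twice, giving (4)!/(2!) = 12.

12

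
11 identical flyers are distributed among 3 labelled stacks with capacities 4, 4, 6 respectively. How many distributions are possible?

Without the upper bounds there are C(13,2) = 78 ways to split 11 among 3 stacks.
Subtract solutions that violate a single cap (substitute x_i' = x_i − (cap_i+1)): x_1 ≥ 5 gives C(8,2) = 28; x_2 ≥ 5 gives C(8,2) = 28; x_3 ≥ 7 gives C(6,2) = 15. Together 71.
Add back pairs where two caps are both exceeded: 3 + 0 + 0 = 3.
By inclusion–exclusion the count is 78 − 71 + 3 = 10.

10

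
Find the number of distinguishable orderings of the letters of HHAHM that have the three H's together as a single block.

Treat the 3 copies of H as a single block. The multiset to arrange is then {HHH, A, M}, 3 items in all.
All 3 items are distinct, so there are (3)! = 6 arrangements.

6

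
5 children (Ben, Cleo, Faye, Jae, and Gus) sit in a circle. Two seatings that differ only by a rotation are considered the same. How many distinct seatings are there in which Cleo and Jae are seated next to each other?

Treat {Cleo, Jae} as one unit (2 internal orders) and seat the resulting 4 units around the table: (3)! circular arrangements.
So 2 × (3)! = 2 × 6 = 12.

12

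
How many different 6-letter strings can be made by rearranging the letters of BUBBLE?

BUBBLE has 6 letters with B appearing 3 times.
So there are 6! / (3!) = 120 distinguishable arrangements.

120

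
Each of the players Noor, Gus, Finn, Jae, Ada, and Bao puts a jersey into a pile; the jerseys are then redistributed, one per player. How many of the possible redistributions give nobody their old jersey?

265

This is the derangement count D_6: permutations of 6 items with no fixed point.
By inclusion–exclusion this is Σ_{j=0}^{6} (−1)^j C(6,j)·(6−j)!.
Computing: 720 − 720 + 360 − 120 + 30 − 6 + 1 = 265.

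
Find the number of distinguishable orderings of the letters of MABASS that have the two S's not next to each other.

There are 6!/(2!·2!) = 180 arrangements of MABASS in total.
If the two S's are adjacent, glue them into one block, leaving 5 items to arrange: (5)!/(2!) = 60 ways.
Subtracting, 180 − 60 = 120 arrangements keep the S's apart.

120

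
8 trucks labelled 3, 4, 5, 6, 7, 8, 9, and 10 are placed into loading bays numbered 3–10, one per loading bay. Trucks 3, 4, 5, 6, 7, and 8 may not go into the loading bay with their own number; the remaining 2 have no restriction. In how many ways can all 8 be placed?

18806

Let Aᵢ (for 3 ≤ i ≤ 8) be the placements that put truck i in its forbidden loading bay. Any j of these fix j positions, leaving (8−j)! ways to fill the rest, and there are C(6,j) ways to pick which j.
By inclusion–exclusion, the number of valid placements is Σ_{j=0}^{6} (−1)^j C(6,j)·(8−j)!.
Computing: 40320 − 30240 + 10800 − 2400 + 360 − 36 + 2 = 18806.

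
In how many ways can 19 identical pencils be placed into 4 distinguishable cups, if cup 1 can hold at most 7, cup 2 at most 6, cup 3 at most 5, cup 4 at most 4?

20

Ignoring the caps, the number of non-negative solutions to x_1+…+x_4 = 19 is C(22,3) = 1540.
Subtract solutions that violate a single cap (substitute x_i' = x_i − (cap_i+1)): x_1 ≥ 8 gives C(14,3) = 364; x_2 ≥ 7 gives C(15,3) = 455; x_3 ≥ 6 gives C(16,3) = 560; x_4 ≥ 5 gives C(17,3) = 680. Together 2059.
Add back pairs where two caps are both exceeded: 35 + 56 + 84 + 84 + 120 + 165 = 544.
Subtract triples: 0 + 0 + 1 + 4 = 5.
By inclusion–exclusion the count is 1540 − 2059 + 544 − 5 = 20.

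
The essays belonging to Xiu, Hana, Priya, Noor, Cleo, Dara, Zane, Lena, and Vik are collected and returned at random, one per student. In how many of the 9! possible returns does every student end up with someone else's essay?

Let Aᵢ be the assignments in which student i gets their own essay. We want the size of the complement of A₁∪…∪A_9.
By inclusion–exclusion this is Σ_{j=0}^{9} (−1)^j C(9,j)·(9−j)!.
Computing: 362880 − 362880 + 181440 − 60480 + 15120 − 3024 + 504 − 72 + 9 − 1 = 133496.

133496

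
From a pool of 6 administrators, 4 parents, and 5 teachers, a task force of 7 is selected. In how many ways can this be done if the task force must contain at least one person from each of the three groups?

Total 7-person selections from all 15: C(15,7) = 6435.
Subtract selections that omit an entire group: no administrators → C(9,7) = 36; no parents → C(11,7) = 330; no teachers → C(10,7) = 120.
Add back selections omitting two groups (i.e. drawn from a single group): C(6,7) + C(4,7) + C(5,7) = 0.
By inclusion–exclusion: 6435 − 486 + 0 = 5949.

5949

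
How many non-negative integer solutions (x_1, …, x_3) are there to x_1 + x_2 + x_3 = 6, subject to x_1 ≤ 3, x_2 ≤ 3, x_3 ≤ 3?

10

Without the upper bounds there are C(8,2) = 28 ways to split 6 among 3 variables.
Subtract solutions that violate a single cap (substitute x_i' = x_i − (cap_i+1)): x_1 ≥ 4 gives C(4,2) = 6; x_2 ≥ 4 gives C(4,2) = 6; x_3 ≥ 4 gives C(4,2) = 6. Together 18.
No two caps can be exceeded simultaneously, so the pair terms are all 0.
By inclusion–exclusion the count is 28 − 18 + 0 = 10.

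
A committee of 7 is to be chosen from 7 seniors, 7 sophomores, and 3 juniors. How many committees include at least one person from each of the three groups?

With no constraint there are C(17,7) = 19448 possible selections.
Subtract selections that omit an entire group: no seniors → C(10,7) = 120; no sophomores → C(10,7) = 120; no juniors → C(14,7) = 3432.
Add back selections omitting two groups (i.e. drawn from a single group): C(7,7) + C(7,7) + C(3,7) = 2.
By inclusion–exclusion: 19448 − 3672 + 2 = 15778.

15778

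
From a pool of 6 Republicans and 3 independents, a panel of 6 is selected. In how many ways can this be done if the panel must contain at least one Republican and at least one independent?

Total 6-person selections from all 9: C(9,6) = 84.
Subtract selections that omit an entire group: no Republicans → C(3,6) = 0; no independents → C(6,6) = 1.
Both groups omitted at once is impossible, so 84 − 1 = 83.

83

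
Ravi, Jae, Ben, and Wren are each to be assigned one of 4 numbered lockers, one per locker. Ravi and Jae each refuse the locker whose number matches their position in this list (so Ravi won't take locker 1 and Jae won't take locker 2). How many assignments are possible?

Let Aᵢ (for i ∈ {1, 2}) be the placements that put person i in their forbidden locker. Any j of these fix j positions, leaving (4−j)! ways to fill the rest, and there are C(2,j) ways to pick which j.
By inclusion–exclusion, the number of valid placements is Σ_{j=0}^{2} (−1)^j C(2,j)·(4−j)!.
Computing: 24 − 12 + 2 = 14.

14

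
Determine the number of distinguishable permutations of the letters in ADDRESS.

The 7 letters of ADDRESS have repeats: D appearing twice and S appearing twice.
So there are 7! / (2!·2!) = 1260 distinguishable arrangements.

1260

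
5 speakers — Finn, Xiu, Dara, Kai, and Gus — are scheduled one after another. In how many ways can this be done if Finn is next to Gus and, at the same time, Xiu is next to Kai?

Treat {Finn,Gus} as one block (2 orders) and {Xiu,Kai} as another (2 orders).
That leaves 3 units to arrange: 2 × 2 × 3! = 4 × 6 = 24.

24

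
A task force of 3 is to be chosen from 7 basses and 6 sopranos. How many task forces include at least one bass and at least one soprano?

With no constraint there are C(13,3) = 286 possible selections.
Selections missing a whole group: no basses → C(6,3) = 20; no sopranos → C(7,3) = 35.
Both groups omitted at once is impossible, so 286 − 55 = 231.

231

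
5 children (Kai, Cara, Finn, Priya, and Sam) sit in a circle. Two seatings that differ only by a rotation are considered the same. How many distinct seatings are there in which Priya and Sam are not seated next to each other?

12

Without the restriction there are (4)! = 24 seatings.
Seatings with Priya beside Sam: treat them as a block with 2 internal orders, giving 2 × (3)! = 12.
Subtracting, 24 − 12 = 12.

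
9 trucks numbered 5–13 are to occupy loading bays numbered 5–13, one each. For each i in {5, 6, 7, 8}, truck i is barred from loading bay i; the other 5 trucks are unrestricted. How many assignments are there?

229080

Let Aᵢ (for 5 ≤ i ≤ 8) be the placements that put truck i in its forbidden loading bay. Any j of these fix j positions, leaving (9−j)! ways to fill the rest, and there are C(4,j) ways to pick which j.
By inclusion–exclusion, the number of valid placements is Σ_{j=0}^{4} (−1)^j C(4,j)·(9−j)!.
Computing: 362880 − 161280 + 30240 − 2880 + 120 = 229080.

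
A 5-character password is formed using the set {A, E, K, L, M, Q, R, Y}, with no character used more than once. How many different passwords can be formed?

6720

With no repetition, fill the 5 characters in order: 8 choices, then 7, down to 4.
8 × 7 × 6 × 5 × 4 = 6720.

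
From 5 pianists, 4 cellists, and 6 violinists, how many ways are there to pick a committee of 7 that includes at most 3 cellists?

Split by how many cellists are chosen (0 through 3).
Sum: C(4,0)·C(11,7) + C(4,1)·C(11,6) + C(4,2)·C(11,5) + C(4,3)·C(11,4) = 330 + 1848 + 2772 + 1320 = 6270.

6270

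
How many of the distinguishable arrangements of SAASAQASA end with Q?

Fix Q in the last position and arrange the remaining 8 letters.
Those 8 letters have A appearing 5 times and S appearing 3 times, giving (8)!/(5!·3!) = 56.

56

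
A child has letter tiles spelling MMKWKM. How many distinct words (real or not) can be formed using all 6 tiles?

60

The 6 letters of MMKWKM have repeats: K appearing twice and M appearing 3 times.
So there are 6! / (3!·2!) = 60 distinguishable arrangements.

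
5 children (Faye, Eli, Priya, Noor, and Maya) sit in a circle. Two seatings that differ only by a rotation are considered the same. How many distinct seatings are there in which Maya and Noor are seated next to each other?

12

Glue Maya and Noor into a block (2 internal orders). Seating 4 units around a circle gives (3)! arrangements.
So 2 × (3)! = 2 × 6 = 12.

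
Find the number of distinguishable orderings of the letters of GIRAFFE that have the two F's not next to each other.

1800

There are 7!/(2!) = 2520 arrangements of GIRAFFE in total.
Arrangements with the F's together: treat FF as one letter, giving (6)! = 720.
Hence 2520 − 720 = 1800.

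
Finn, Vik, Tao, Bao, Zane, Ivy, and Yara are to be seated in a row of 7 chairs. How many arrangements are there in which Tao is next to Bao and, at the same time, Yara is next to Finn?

Treat {Tao,Bao} as one block (2 orders) and {Yara,Finn} as another (2 orders).
That leaves 5 units to arrange: 2 × 2 × 5! = 4 × 120 = 480.

480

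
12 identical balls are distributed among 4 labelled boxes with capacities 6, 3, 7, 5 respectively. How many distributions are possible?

130

By stars and bars, unrestricted non-negative solutions to x_1+…+x_4 = 12 number C(12+3,3) = 455.
Subtract solutions that violate a single cap (substitute x_i' = x_i − (cap_i+1)): x_1 ≥ 7 gives C(8,3) = 56; x_2 ≥ 4 gives C(11,3) = 165; x_3 ≥ 8 gives C(7,3) = 35; x_4 ≥ 6 gives C(9,3) = 84. Together 340.
Add back pairs where two caps are both exceeded: 4 + 0 + 0 + 1 + 10 + 0 = 15.
By inclusion–exclusion the count is 455 − 340 + 15 = 130.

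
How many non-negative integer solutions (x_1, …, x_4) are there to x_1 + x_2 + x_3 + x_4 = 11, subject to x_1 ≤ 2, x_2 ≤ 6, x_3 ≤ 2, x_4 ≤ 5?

By stars and bars, unrestricted non-negative solutions to x_1+…+x_4 = 11 number C(11+3,3) = 364.
Subtract solutions that violate a single cap (substitute x_i' = x_i − (cap_i+1)): x_1 ≥ 3 gives C(11,3) = 165; x_2 ≥ 7 gives C(7,3) = 35; x_3 ≥ 3 gives C(11,3) = 165; x_4 ≥ 6 gives C(8,3) = 56. Together 421.
Add back pairs where two caps are both exceeded: 4 + 56 + 10 + 4 + 0 + 10 = 84.
By inclusion–exclusion the count is 364 − 421 + 84 = 27.

27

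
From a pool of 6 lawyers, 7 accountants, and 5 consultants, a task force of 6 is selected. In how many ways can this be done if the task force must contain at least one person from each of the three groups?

Total 6-person selections from all 18: C(18,6) = 18564.
Selections missing a whole group: no lawyers → C(12,6) = 924; no accountants → C(11,6) = 462; no consultants → C(13,6) = 1716.
Add back selections omitting two groups (i.e. drawn from a single group): C(6,6) + C(7,6) + C(5,6) = 8.
By inclusion–exclusion: 18564 − 3102 + 8 = 15470.

15470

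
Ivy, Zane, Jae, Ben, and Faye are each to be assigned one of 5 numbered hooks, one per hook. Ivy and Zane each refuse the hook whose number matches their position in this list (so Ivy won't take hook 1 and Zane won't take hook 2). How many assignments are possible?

78

Let Aᵢ (for i ∈ {1, 2}) be the placements that put person i in their forbidden hook. Any j of these fix j positions, leaving (5−j)! ways to fill the rest, and there are C(2,j) ways to pick which j.
By inclusion–exclusion, the number of valid placements is Σ_{j=0}^{2} (−1)^j C(2,j)·(5−j)!.
Computing: 120 − 48 + 6 = 78.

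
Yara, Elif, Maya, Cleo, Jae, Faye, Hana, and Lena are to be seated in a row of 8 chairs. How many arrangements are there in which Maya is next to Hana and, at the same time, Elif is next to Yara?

Treat {Maya,Hana} as one block (2 orders) and {Elif,Yara} as another (2 orders).
That leaves 6 units to arrange: 2 × 2 × 6! = 4 × 720 = 2880.

2880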